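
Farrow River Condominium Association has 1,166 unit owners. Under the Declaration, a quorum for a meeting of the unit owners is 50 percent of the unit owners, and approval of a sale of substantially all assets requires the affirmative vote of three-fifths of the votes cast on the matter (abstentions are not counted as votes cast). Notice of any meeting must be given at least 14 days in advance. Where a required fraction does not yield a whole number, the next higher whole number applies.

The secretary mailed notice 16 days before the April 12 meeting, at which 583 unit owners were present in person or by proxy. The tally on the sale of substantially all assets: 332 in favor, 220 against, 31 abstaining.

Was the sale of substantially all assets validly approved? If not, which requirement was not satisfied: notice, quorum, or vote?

Notice: 16 days given; 14 required. Satisfied.
Quorum: 50% of 1,166 = 583; 583 present. Satisfied.
Vote: requires three-fifths of the votes cast (583 − 31 abstaining = 552); 3/5 of 552 = 331.20, rounded up to 332, so 332 needed; 332 in favor. Satisfied.

Valid — all requirements satisfied.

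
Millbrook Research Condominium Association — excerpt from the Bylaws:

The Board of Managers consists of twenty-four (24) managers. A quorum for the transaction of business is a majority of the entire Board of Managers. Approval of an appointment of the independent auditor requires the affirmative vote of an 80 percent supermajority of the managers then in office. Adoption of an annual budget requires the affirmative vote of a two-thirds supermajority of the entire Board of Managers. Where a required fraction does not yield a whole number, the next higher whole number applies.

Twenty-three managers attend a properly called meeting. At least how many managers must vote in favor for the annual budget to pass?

The annual budget requires two-thirds of the entire Board of Managers (24).
2/3 of 24 = 16.

16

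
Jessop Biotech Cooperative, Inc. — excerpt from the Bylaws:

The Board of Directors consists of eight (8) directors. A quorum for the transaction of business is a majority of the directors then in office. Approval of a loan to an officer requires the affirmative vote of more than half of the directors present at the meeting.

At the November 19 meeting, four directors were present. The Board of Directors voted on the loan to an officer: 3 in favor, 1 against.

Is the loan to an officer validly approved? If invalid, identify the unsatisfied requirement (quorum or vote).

Quorum: 4 present; quorum is 5. Not satisfied.
Vote: the loan to an officer requires a majority of the directors present (4). A majority of 4 is 3, so 3 affirmative votes are needed; 3 voted in favor. Satisfied. (Moot — without a quorum no business can be validly transacted.)

Invalid — quorum requirement not satisfied.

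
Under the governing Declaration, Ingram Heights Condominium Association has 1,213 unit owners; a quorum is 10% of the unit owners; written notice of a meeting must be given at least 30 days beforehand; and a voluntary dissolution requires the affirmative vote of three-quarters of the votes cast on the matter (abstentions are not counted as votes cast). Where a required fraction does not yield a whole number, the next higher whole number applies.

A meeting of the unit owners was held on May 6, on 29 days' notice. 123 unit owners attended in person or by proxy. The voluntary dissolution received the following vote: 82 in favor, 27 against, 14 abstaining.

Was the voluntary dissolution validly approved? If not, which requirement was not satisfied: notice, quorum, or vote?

Notice: 29 days given; 30 required. Not satisfied.
Quorum: 10% of 1,213 = 121.30, rounded up to 122; 123 present. Satisfied.
Vote: requires three-fourths of the votes cast (123 − 14 abstaining = 109); 3/4 of 109 = 81.75, rounded up to 82, so 82 needed; 82 in favor. Satisfied.

Invalid — notice requirement not satisfied.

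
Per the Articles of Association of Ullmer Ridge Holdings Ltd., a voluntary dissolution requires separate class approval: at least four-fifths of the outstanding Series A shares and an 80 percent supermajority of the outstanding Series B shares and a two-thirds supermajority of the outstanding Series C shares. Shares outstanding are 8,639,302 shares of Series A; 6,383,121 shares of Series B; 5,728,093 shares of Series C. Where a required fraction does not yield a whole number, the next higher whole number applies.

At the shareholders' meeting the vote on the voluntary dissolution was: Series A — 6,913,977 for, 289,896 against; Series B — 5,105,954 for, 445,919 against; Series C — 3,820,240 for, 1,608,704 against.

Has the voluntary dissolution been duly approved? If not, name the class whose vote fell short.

Series A: 4/5 of 8639302 = 6911441.60, rounded up to 6911442; 6,911,442 required, 6,913,977 in favor — approved.
Series B: 4/5 of 6383121 = 5106496.80, rounded up to 5106497; 5,106,497 required, 5,105,954 in favor — not approved.
Series C: 2/3 of 5728093 = 3818728.67, rounded up to 3818729; 3,818,729 required, 3,820,240 in favor — approved.

Not approved — the Series B shares did not give the required vote.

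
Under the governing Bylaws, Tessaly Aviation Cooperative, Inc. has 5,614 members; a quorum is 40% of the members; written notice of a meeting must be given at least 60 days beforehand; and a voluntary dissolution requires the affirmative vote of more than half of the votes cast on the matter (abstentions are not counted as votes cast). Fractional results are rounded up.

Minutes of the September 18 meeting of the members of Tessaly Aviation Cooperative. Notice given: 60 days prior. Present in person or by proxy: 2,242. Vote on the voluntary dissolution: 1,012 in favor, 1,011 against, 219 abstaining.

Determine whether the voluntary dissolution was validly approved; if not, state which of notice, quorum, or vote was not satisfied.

Invalid — quorum requirement not satisfied.

Notice: 60 days given; 60 required. Satisfied.
Quorum: 40% of 5,614 = 2,245.60, rounded up to 2,246; 2,242 present. Not satisfied.
Vote: requires a majority of the votes cast (2,242 − 219 abstaining = 2,023); a majority of 2023 is 1012, so 1,012 needed; 1,012 in favor. Satisfied.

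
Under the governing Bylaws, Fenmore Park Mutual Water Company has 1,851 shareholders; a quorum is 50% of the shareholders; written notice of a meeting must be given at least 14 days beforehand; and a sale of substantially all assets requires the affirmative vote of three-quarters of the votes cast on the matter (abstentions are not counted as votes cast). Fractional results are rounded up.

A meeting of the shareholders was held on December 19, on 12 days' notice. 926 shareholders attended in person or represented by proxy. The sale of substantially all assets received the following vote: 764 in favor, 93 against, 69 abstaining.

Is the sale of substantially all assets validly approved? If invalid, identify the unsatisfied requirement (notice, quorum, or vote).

Notice: 12 days given; 14 required. Not satisfied.
Quorum: 50% of 1,851 = 925.50, rounded up to 926; 926 present. Satisfied.
Vote: requires three-fourths of the votes cast (926 − 69 abstaining = 857); 3/4 of 857 = 642.75, rounded up to 643, so 643 needed; 764 in favor. Satisfied.

Invalid — notice requirement not satisfied.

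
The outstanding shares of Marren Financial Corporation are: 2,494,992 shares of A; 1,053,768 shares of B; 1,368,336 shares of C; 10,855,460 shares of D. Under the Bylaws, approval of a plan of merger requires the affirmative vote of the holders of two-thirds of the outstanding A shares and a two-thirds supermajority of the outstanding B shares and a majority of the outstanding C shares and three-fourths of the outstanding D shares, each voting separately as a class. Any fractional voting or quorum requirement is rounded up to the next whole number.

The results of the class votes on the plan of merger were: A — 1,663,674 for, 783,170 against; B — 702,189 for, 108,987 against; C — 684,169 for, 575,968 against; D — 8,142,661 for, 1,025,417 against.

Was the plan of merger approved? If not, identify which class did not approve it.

Not approved — the B shares did not give the required vote.

A: 2/3 of 2494992 = 1663328; 1,663,328 required, 1,663,674 in favor — approved.
B: 2/3 of 1053768 = 702512; 702,512 required, 702,189 in favor — not approved.
C: a majority of 1368336 is 684169; 684,169 required, 684,169 in favor — approved.
D: 3/4 of 10855460 = 8141595; 8,141,595 required, 8,142,661 in favor — approved.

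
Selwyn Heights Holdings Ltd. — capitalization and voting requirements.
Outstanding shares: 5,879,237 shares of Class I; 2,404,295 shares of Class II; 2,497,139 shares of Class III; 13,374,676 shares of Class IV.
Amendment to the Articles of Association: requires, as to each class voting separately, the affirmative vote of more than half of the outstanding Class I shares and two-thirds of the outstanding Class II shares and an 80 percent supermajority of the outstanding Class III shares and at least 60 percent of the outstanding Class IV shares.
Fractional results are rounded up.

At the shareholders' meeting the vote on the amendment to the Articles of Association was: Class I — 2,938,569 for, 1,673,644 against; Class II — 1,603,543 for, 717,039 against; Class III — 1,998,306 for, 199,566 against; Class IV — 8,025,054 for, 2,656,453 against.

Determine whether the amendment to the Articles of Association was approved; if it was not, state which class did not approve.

Class I: a majority of 5879237 is 2939619; 2,939,619 required, 2,938,569 in favor — not approved.
Class II: 2/3 of 2404295 = 1602863.33, rounded up to 1602864; 1,602,864 required, 1,603,543 in favor — approved.
Class III: 4/5 of 2497139 = 1997711.20, rounded up to 1997712; 1,997,712 required, 1,998,306 in favor — approved.
Class IV: 3/5 of 13374676 = 8024805.60, rounded up to 8024806; 8,024,806 required, 8,025,054 in favor — approved.

Not approved — the Class I shares did not give the required vote.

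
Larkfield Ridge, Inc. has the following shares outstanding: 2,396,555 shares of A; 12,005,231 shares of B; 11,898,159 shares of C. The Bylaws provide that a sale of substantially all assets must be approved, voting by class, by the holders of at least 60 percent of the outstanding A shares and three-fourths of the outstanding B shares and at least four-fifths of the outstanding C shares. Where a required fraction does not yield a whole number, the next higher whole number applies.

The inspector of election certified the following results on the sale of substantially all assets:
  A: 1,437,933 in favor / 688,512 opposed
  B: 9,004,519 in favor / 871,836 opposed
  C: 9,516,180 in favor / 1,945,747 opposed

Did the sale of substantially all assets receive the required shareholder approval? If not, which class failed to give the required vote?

A: 3/5 of 2396555 = 1437933; 1,437,933 required, 1,437,933 in favor — approved.
B: 3/4 of 12005231 = 9003923.25, rounded up to 9003924; 9,003,924 required, 9,004,519 in favor — approved.
C: 4/5 of 11898159 = 9518527.20, rounded up to 9518528; 9,518,528 required, 9,516,180 in favor — not approved.

Not approved — the C shares did not give the required vote.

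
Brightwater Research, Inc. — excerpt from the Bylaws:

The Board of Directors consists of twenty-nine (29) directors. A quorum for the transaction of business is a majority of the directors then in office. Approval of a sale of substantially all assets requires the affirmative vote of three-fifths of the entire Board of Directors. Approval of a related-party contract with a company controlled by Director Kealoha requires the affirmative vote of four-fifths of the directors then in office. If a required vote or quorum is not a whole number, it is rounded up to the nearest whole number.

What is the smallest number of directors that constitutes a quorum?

15

A majority of 29 is 15.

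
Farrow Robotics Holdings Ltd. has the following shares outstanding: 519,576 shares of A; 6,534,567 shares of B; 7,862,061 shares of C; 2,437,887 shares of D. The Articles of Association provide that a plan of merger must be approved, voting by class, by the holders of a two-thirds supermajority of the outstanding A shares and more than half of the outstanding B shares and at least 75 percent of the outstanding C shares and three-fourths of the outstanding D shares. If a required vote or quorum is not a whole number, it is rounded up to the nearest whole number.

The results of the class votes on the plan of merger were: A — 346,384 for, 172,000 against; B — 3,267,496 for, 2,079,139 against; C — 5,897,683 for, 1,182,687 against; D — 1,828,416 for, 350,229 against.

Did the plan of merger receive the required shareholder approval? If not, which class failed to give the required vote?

Approved — every class gave the required vote.

A: 2/3 of 519576 = 346384; 346,384 required, 346,384 in favor — approved.
B: a majority of 6534567 is 3267284; 3,267,284 required, 3,267,496 in favor — approved.
C: 3/4 of 7862061 = 5896545.75, rounded up to 5896546; 5,896,546 required, 5,897,683 in favor — approved.
D: 3/4 of 2437887 = 1828415.25, rounded up to 1828416; 1,828,416 required, 1,828,416 in favor — approved.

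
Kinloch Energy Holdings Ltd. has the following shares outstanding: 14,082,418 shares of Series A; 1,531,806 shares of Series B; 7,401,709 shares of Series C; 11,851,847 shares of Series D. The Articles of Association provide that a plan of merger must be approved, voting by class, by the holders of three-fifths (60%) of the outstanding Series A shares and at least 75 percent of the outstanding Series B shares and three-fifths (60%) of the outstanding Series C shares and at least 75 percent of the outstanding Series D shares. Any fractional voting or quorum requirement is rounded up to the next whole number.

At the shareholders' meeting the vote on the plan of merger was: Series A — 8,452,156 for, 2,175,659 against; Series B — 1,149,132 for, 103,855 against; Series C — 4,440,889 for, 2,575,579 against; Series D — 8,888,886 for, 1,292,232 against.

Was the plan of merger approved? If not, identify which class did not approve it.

Not approved — the Series C shares did not give the required vote.

Series A: 3/5 of 14082418 = 8449450.80, rounded up to 8449451; 8,449,451 required, 8,452,156 in favor — approved.
Series B: 3/4 of 1531806 = 1148854.50, rounded up to 1148855; 1,148,855 required, 1,149,132 in favor — approved.
Series C: 3/5 of 7401709 = 4441025.40, rounded up to 4441026; 4,441,026 required, 4,440,889 in favor — not approved.
Series D: 3/4 of 11851847 = 8888885.25, rounded up to 8888886; 8,888,886 required, 8,888,886 in favor — approved.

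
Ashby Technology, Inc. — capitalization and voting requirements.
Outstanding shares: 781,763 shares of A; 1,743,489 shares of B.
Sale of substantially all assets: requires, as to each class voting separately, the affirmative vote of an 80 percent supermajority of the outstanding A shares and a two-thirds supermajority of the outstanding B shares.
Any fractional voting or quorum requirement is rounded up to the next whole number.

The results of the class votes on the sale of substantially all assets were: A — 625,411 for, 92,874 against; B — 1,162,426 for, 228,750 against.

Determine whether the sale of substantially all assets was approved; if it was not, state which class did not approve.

A: 4/5 of 781763 = 625410.40, rounded up to 625411; 625,411 required, 625,411 in favor — approved.
B: 2/3 of 1743489 = 1162326; 1,162,326 required, 1,162,426 in favor — approved.

Approved — every class gave the required vote.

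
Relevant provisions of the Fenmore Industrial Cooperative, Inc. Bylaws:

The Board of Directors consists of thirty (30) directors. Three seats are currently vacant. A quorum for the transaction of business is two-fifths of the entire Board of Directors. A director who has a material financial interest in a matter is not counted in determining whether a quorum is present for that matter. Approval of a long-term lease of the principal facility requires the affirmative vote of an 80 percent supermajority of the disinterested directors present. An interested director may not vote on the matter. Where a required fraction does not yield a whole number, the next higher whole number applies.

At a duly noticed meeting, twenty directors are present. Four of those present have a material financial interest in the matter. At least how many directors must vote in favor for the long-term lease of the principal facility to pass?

The long-term lease of the principal facility requires four-fifths of the disinterested directors present (20 − 4 = 16).
4/5 of 16 = 12.80, rounded up to 13.

13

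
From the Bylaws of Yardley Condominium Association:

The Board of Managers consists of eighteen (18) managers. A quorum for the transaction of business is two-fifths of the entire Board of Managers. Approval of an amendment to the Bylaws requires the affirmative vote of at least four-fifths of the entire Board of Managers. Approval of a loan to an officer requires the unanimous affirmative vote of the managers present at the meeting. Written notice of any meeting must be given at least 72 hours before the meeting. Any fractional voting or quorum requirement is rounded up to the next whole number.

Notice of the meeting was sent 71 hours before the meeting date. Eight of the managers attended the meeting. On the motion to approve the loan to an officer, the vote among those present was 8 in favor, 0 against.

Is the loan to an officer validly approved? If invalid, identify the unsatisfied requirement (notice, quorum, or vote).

Notice: 71 hours given; 72 required (71 < 72). Not satisfied.
Quorum: 8 present; quorum is 8. Satisfied.
Vote: the loan to an officer requires the unanimous vote of the managers present (8). Unanimous means all 8, so 8 affirmative votes are needed; 8 voted in favor. Satisfied.

Invalid — notice requirement not satisfied.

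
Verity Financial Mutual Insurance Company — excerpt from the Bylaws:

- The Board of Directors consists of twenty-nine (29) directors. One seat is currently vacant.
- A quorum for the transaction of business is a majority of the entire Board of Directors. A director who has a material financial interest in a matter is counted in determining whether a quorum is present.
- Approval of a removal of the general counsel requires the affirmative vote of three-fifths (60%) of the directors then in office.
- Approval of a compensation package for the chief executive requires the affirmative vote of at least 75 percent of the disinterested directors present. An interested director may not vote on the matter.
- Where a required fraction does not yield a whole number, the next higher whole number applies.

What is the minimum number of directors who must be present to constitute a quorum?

15

A majority of 29 is 15.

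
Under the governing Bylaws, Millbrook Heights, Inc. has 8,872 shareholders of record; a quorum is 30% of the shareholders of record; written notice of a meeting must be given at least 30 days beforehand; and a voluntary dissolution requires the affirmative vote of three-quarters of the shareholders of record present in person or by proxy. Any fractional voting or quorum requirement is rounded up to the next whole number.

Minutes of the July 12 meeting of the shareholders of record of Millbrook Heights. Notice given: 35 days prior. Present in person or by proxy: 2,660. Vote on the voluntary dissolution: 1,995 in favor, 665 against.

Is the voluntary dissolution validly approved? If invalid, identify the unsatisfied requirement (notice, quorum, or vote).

Notice: 35 days given; 30 required. Satisfied.
Quorum: 30% of 8,872 = 2,661.60, rounded up to 2,662; 2,660 present. Not satisfied.
Vote: requires three-fourths of those present (2,660); 3/4 of 2660 = 1995, so 1,995 needed; 1,995 in favor. Satisfied.

Invalid — quorum requirement not satisfied.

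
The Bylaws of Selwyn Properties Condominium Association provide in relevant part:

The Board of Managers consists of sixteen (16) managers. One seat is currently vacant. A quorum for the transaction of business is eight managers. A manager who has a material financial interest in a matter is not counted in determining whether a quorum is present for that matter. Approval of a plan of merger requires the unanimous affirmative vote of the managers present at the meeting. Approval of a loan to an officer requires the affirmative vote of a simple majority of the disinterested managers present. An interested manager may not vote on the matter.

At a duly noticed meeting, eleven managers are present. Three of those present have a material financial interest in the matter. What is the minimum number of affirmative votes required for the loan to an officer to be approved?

5

The loan to an officer requires a majority of the disinterested managers present (11 − 3 = 8).
A majority of 8 is 5.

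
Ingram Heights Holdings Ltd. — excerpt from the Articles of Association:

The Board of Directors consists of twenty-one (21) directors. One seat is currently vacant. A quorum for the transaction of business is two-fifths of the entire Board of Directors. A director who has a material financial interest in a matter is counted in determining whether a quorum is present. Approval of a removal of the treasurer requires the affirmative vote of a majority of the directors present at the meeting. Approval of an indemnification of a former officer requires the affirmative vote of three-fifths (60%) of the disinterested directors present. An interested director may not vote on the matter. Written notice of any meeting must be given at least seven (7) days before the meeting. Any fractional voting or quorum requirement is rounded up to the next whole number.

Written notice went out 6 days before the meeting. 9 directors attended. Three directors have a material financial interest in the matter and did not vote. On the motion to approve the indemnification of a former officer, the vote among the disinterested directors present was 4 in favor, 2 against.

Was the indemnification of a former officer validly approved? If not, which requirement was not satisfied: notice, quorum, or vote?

Invalid — notice requirement not satisfied.

Notice: 6 days given; 7 required (6 < 7). Not satisfied.
Quorum: 9 present (interested directors count toward quorum); quorum is 9. Satisfied.
Vote: the indemnification of a former officer requires three-fifths of the disinterested directors present (9 − 3 = 6). 3/5 of 6 = 3.60, rounded up to 4, so 4 affirmative votes are needed; 4 voted in favor. Satisfied.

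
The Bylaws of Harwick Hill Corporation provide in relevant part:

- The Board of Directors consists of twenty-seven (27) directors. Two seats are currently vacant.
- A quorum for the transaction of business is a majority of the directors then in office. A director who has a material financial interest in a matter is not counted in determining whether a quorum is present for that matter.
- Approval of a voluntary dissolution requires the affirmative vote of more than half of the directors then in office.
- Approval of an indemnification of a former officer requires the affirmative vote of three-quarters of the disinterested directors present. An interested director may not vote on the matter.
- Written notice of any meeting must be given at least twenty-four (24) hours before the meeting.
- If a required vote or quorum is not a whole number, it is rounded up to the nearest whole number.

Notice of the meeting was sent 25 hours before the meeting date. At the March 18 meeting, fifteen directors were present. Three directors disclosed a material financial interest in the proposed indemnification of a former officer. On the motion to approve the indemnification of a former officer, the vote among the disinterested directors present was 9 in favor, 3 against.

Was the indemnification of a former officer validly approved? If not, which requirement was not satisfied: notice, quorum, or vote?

Notice: 25 hours given; 24 required (25 ≥ 24). Satisfied.
Quorum: 15 present, but the 3 interested directors do not count, leaving 12. Quorum is 13. Not satisfied.
Vote: the indemnification of a former officer requires three-fourths of the disinterested directors present (15 − 3 = 12). 3/4 of 12 = 9, so 9 affirmative votes are needed; 9 voted in favor. Satisfied. (Moot — without a quorum no business can be validly transacted.)

Invalid — quorum requirement not satisfied.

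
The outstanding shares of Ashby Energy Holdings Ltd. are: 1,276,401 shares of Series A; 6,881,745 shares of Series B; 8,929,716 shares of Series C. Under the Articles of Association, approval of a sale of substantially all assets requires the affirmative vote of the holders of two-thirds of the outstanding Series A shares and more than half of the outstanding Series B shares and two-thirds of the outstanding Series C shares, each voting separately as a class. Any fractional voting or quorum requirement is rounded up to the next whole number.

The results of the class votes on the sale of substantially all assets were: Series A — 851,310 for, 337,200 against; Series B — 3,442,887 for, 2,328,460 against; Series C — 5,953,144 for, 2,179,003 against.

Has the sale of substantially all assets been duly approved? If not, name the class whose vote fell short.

Approved — every class gave the required vote.

Series A: 2/3 of 1276401 = 850934; 850,934 required, 851,310 in favor — approved.
Series B: a majority of 6881745 is 3440873; 3,440,873 required, 3,442,887 in favor — approved.
Series C: 2/3 of 8929716 = 5953144; 5,953,144 required, 5,953,144 in favor — approved.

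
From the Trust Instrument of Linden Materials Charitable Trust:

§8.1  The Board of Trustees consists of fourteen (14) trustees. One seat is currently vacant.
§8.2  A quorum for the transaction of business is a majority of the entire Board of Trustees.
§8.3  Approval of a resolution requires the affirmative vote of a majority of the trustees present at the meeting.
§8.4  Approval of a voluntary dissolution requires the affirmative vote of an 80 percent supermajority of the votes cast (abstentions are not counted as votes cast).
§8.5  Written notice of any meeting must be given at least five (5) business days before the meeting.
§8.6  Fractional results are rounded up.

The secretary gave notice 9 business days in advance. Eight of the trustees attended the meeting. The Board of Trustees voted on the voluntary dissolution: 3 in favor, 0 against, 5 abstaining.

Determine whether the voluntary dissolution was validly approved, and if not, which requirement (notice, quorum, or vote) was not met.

Notice: 9 business days given; 5 required (9 ≥ 5). Satisfied.
Quorum: 8 present; quorum is 8. Satisfied.
Vote: the voluntary dissolution requires four-fifths of the votes cast (8 present − 5 abstaining = 3). 4/5 of 3 = 2.40, rounded up to 3, so 3 affirmative votes are needed; 3 voted in favor. Satisfied.

Valid — all requirements satisfied.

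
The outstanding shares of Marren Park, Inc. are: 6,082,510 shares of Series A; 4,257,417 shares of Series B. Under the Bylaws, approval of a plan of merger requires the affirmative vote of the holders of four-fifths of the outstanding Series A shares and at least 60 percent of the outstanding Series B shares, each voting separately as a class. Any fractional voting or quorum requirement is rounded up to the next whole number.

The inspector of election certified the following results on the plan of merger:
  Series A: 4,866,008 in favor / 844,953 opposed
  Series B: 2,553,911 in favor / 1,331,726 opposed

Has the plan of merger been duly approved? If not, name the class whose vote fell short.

Series A: 4/5 of 6082510 = 4866008; 4,866,008 required, 4,866,008 in favor — approved.
Series B: 3/5 of 4257417 = 2554450.20, rounded up to 2554451; 2,554,451 required, 2,553,911 in favor — not approved.

Not approved — the Series B shares did not give the required vote.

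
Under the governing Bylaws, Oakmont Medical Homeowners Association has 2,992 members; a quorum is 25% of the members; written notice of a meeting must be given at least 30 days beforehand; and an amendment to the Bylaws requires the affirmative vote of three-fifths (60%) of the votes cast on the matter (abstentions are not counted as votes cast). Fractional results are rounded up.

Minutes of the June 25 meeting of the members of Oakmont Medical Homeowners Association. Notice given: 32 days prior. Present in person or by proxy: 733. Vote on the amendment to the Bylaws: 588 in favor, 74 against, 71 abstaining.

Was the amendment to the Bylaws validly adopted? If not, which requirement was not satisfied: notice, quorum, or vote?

Invalid — quorum requirement not satisfied.

Notice: 32 days given; 30 required. Satisfied.
Quorum: 25% of 2,992 = 748; 733 present. Not satisfied.
Vote: requires three-fifths of the votes cast (733 − 71 abstaining = 662); 3/5 of 662 = 397.20, rounded up to 398, so 398 needed; 588 in favor. Satisfied.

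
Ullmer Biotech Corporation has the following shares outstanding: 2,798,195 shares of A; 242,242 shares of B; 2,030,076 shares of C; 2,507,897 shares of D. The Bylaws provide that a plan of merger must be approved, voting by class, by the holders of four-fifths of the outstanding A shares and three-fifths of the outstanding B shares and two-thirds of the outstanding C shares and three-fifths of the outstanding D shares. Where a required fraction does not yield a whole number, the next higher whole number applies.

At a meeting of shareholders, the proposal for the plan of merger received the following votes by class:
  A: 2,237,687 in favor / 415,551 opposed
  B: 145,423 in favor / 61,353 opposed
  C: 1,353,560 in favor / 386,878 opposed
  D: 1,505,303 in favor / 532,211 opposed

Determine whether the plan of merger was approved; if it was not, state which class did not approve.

Not approved — the A shares did not give the required vote.

A: 4/5 of 2798195 = 2238556; 2,238,556 required, 2,237,687 in favor — not approved.
B: 3/5 of 242242 = 145345.20, rounded up to 145346; 145,346 required, 145,423 in favor — approved.
C: 2/3 of 2030076 = 1353384; 1,353,384 required, 1,353,560 in favor — approved.
D: 3/5 of 2507897 = 1504738.20, rounded up to 1504739; 1,504,739 required, 1,505,303 in favor — approved.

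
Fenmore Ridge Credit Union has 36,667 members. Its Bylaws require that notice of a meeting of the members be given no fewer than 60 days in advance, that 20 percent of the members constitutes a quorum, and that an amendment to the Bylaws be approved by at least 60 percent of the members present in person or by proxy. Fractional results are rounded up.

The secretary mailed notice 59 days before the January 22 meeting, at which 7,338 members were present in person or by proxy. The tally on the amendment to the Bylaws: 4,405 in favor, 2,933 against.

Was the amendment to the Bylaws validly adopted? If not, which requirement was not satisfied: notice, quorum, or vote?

Invalid — notice requirement not satisfied.

Notice: 59 days given; 60 required. Not satisfied.
Quorum: 20% of 36,667 = 7,333.40, rounded up to 7,334; 7,338 present. Satisfied.
Vote: requires three-fifths of those present (7,338); 3/5 of 7338 = 4402.80, rounded up to 4403, so 4,403 needed; 4,405 in favor. Satisfied.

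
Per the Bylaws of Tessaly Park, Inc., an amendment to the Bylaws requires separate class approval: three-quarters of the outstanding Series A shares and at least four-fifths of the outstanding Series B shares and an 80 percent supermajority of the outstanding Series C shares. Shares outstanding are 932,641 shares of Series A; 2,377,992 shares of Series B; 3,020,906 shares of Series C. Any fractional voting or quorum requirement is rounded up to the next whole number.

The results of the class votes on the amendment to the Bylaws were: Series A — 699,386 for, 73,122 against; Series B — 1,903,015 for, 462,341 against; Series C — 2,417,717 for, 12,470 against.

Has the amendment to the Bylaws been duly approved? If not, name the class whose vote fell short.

Not approved — the Series A shares did not give the required vote.

Series A: 3/4 of 932641 = 699480.75, rounded up to 699481; 699,481 required, 699,386 in favor — not approved.
Series B: 4/5 of 2377992 = 1902393.60, rounded up to 1902394; 1,902,394 required, 1,903,015 in favor — approved.
Series C: 4/5 of 3020906 = 2416724.80, rounded up to 2416725; 2,416,725 required, 2,417,717 in favor — approved.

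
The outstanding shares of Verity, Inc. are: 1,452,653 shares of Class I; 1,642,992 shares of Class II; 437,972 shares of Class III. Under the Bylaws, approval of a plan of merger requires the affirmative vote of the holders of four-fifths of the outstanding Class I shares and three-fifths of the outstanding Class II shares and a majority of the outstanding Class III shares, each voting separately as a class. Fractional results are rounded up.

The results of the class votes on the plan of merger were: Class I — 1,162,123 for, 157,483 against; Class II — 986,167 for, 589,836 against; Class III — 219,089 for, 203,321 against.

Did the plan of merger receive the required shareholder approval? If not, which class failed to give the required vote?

Approved — every class gave the required vote.

Class I: 4/5 of 1452653 = 1162122.40, rounded up to 1162123; 1,162,123 required, 1,162,123 in favor — approved.
Class II: 3/5 of 1642992 = 985795.20, rounded up to 985796; 985,796 required, 986,167 in favor — approved.
Class III: a majority of 437972 is 218987; 218,987 required, 219,089 in favor — approved.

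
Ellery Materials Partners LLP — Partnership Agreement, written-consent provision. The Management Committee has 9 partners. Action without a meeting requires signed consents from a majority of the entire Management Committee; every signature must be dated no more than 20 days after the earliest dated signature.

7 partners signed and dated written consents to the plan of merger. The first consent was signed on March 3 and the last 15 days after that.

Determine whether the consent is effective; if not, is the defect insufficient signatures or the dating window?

Signatures required: a majority of 9 — a majority of 9 is 5, so 5 needed; 7 signed. Sufficient.
Dating window: the latest signature is 15 days after the earliest; the limit is 20 days. Within the window.

Effective — both the signature and dating-window requirements are satisfied.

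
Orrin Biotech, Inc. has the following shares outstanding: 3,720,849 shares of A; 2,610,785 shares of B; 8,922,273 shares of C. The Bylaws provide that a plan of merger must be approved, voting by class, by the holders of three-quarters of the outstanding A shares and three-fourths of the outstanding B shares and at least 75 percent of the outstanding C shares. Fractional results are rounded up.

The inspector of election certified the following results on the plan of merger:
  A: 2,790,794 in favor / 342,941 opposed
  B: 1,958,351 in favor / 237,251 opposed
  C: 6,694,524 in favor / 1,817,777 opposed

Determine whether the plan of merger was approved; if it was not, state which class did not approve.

Approved — every class gave the required vote.

A: 3/4 of 3720849 = 2790636.75, rounded up to 2790637; 2,790,637 required, 2,790,794 in favor — approved.
B: 3/4 of 2610785 = 1958088.75, rounded up to 1958089; 1,958,089 required, 1,958,351 in favor — approved.
C: 3/4 of 8922273 = 6691704.75, rounded up to 6691705; 6,691,705 required, 6,694,524 in favor — approved.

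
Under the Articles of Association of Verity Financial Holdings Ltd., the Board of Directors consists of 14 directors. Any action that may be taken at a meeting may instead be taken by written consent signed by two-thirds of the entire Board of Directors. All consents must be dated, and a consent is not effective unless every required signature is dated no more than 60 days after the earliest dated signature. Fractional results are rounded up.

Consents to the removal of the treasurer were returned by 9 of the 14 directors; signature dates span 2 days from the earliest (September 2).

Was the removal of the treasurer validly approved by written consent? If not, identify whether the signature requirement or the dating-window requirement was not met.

Signatures required: two-thirds of 14 — 2/3 of 14 = 9.33, rounded up to 10, so 10 needed; 9 signed. Insufficient.
Dating window: the latest signature is 2 days after the earliest; the limit is 60 days. Within the window.

Not effective — insufficient signatures.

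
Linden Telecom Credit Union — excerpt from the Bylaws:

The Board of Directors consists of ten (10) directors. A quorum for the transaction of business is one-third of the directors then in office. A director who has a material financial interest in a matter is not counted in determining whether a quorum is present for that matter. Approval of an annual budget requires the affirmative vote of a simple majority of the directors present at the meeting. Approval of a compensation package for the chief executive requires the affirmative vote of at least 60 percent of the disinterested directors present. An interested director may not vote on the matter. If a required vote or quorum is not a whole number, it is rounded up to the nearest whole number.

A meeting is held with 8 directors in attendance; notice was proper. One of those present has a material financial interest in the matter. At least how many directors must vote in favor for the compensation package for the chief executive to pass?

5

The compensation package for the chief executive requires three-fifths of the disinterested directors present (8 − 1 = 7).
3/5 of 7 = 4.20, rounded up to 5.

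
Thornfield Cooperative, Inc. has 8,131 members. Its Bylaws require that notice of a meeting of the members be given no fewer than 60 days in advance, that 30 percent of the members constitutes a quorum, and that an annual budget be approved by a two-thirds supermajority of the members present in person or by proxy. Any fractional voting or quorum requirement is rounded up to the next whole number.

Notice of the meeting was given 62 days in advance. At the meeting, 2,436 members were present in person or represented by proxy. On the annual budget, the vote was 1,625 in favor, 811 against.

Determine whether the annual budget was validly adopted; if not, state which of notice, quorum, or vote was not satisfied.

Notice: 62 days given; 60 required. Satisfied.
Quorum: 30% of 8,131 = 2,439.30, rounded up to 2,440; 2,436 present. Not satisfied.
Vote: requires two-thirds of those present (2,436); 2/3 of 2436 = 1624, so 1,624 needed; 1,625 in favor. Satisfied.

Invalid — quorum requirement not satisfied.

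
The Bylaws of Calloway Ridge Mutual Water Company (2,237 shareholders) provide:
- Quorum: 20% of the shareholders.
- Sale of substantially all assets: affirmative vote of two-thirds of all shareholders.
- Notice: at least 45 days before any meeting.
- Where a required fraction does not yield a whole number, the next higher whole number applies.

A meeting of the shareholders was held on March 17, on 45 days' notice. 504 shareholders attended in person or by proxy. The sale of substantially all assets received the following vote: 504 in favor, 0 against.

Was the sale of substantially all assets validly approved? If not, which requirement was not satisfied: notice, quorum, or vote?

Notice: 45 days given; 45 required. Satisfied.
Quorum: 20% of 2,237 = 447.40, rounded up to 448; 504 present. Satisfied.
Vote: requires two-thirds of all shareholders (2,237); 2/3 of 2237 = 1491.33, rounded up to 1492, so 1,492 needed; 504 in favor. Not satisfied.

Invalid — vote requirement not satisfied.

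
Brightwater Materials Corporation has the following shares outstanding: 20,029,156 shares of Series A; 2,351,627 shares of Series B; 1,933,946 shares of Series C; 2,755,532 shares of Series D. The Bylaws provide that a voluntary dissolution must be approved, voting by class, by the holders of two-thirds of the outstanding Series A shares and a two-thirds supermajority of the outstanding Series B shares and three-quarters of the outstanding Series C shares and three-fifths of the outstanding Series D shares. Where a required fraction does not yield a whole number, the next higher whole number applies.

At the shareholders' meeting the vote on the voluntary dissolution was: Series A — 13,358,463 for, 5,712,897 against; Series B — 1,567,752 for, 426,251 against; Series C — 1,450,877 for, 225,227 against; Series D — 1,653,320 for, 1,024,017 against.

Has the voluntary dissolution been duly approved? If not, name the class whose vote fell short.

Series A: 2/3 of 20029156 = 13352770.67, rounded up to 13352771; 13,352,771 required, 13,358,463 in favor — approved.
Series B: 2/3 of 2351627 = 1567751.33, rounded up to 1567752; 1,567,752 required, 1,567,752 in favor — approved.
Series C: 3/4 of 1933946 = 1450459.50, rounded up to 1450460; 1,450,460 required, 1,450,877 in favor — approved.
Series D: 3/5 of 2755532 = 1653319.20, rounded up to 1653320; 1,653,320 required, 1,653,320 in favor — approved.

Approved — every class gave the required vote.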